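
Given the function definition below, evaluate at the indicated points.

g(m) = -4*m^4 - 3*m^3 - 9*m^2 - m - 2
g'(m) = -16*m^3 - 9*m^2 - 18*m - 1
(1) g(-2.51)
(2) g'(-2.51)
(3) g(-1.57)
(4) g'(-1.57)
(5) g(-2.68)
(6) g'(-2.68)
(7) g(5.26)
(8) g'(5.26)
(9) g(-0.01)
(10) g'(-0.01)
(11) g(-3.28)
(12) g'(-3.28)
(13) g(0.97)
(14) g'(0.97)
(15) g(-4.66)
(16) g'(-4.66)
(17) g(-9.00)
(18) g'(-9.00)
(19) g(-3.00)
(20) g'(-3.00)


(1) = -167.52
(2) = 240.49
(3) = -35.31
(4) = 66.99
(5) = -212.56
(6) = 290.58
(7) = -3754.85
(8) = -2673.19
(9) = -1.99
(10) = -0.82
(11) = -452.66
(12) = 525.82
(13) = -17.72
(14) = -41.53
(15) = -1775.47
(16) = 1506.55
(17) = -24779.00
(18) = 11096.00
(19) = -323.00
(20) = 404.00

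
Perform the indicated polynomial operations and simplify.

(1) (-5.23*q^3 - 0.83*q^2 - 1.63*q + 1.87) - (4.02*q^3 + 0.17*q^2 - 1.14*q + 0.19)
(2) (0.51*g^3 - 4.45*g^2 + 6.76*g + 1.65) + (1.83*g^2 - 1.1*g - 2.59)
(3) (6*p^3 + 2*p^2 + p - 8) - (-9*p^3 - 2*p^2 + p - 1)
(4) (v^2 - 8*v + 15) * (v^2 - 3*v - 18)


(1) = -9.25*q^3 - 1.0*q^2 - 0.49*q + 1.68
(2) = 0.51*g^3 - 2.62*g^2 + 5.66*g - 0.94
(3) = 15*p^3 + 4*p^2 - 7
(4) = v^4 - 11*v^3 + 21*v^2 + 99*v - 270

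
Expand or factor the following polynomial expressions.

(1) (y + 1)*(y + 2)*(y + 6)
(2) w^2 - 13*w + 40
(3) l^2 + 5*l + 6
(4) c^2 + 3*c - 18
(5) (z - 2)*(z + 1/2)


(1) = y^3 + 9*y^2 + 20*y + 12
(2) = (w - 8)*(w - 5)
(3) = (l + 2)*(l + 3)
(4) = (c - 3)*(c + 6)
(5) = z^2 - 3*z/2 - 1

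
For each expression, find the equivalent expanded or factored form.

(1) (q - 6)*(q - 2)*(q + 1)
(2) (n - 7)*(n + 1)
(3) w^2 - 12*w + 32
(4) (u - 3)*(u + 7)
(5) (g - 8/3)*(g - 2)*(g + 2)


(1) = q^3 - 7*q^2 + 4*q + 12
(2) = n^2 - 6*n - 7
(3) = (w - 8)*(w - 4)
(4) = u^2 + 4*u - 21
(5) = g^3 - 8*g^2/3 - 4*g + 32/3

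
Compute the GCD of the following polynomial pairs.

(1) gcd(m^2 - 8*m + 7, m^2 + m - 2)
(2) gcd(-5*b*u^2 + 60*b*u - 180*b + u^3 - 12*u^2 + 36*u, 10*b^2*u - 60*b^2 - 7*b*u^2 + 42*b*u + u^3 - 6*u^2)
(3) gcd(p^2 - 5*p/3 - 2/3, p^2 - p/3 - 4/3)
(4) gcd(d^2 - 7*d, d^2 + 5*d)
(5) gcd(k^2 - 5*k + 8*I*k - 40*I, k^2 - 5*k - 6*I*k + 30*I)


(1) = m - 1
(2) = gcd((-5*b + u)*(u - 6)^2, (-5*b + u)*(-2*b + u)*(u - 6)) = -5*b*u + 30*b + u^2 - 6*u
(3) = gcd((p - 2)*(p + 1/3), (p - 4/3)*(p + 1)) = 1
(4) = gcd(d*(d - 7), d*(d + 5)) = d
(5) = gcd((k - 5)*(k + 8*I), (k - 5)*(k - 6*I)) = k - 5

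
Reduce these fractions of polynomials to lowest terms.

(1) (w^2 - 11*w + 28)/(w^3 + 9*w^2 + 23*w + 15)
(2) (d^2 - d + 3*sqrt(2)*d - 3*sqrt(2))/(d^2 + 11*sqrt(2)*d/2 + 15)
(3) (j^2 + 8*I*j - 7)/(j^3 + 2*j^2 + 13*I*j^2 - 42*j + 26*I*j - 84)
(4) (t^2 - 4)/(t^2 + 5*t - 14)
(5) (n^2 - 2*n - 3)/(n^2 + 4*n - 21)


(1) = (w^2 - 11*w + 28)/(w^3 + 9*w^2 + 23*w + 15)
(2) = (2*d - 2)/(2*d + 5*sqrt(2))
(3) = (j + I)/(j^2 + j*(2 + 6*I) + 12*I)
(4) = (t + 2)/(t + 7)
(5) = (n + 1)/(n + 7)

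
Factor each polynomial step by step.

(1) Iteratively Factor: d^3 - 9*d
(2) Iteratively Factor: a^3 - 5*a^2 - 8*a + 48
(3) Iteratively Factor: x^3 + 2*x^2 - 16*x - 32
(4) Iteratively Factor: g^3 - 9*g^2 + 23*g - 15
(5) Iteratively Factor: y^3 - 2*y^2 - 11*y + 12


(1) = (d + 3)*(d^2 - 3*d) = d*(d + 3)*(d - 3)
(2) = (a - 4)*(a^2 - a - 12) = (a - 4)*(a + 3)*(a - 4)
(3) = (x + 4)*(x^2 - 2*x - 8) = (x + 2)*(x + 4)*(x - 4)
(4) = (g - 3)*(g^2 - 6*g + 5) = (g - 3)*(g - 1)*(g - 5)
(5) = (y - 4)*(y^2 + 2*y - 3) = (y - 4)*(y - 1)*(y + 3)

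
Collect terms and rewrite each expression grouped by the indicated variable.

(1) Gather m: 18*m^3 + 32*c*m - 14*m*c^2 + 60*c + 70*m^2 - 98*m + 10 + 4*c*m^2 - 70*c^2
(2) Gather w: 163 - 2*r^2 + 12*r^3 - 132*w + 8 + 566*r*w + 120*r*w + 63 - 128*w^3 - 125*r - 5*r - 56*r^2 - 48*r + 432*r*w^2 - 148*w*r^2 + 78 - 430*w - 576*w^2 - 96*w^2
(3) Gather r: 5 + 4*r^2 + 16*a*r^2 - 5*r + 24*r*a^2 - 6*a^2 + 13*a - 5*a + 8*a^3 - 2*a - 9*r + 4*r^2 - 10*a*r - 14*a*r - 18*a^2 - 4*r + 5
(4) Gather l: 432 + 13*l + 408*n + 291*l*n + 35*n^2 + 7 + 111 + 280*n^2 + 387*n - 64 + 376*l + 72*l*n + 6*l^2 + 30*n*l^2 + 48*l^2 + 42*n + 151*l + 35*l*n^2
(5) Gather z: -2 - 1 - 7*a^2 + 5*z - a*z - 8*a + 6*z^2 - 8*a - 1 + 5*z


(1) = -70*c^2 + 60*c + 18*m^3 + m^2*(4*c + 70) + m*(-14*c^2 + 32*c - 98) + 10
(2) = 12*r^3 - 58*r^2 - 178*r - 128*w^3 + w^2*(432*r - 672) + w*(-148*r^2 + 686*r - 562) + 312
(3) = 8*a^3 - 24*a^2 + 6*a + r^2*(16*a + 8) + r*(24*a^2 - 24*a - 18) + 10
(4) = l^2*(30*n + 54) + l*(35*n^2 + 363*n + 540) + 315*n^2 + 837*n + 486
(5) = -7*a^2 - 16*a + 6*z^2 + z*(10 - a) - 4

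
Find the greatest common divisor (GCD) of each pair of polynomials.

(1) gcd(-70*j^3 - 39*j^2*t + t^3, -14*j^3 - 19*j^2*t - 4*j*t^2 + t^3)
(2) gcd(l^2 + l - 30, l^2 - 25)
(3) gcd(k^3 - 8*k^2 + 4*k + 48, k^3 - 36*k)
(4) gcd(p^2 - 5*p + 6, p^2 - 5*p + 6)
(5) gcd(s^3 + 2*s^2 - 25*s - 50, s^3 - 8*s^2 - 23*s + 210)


(1) = -14*j^2 - 5*j*t + t^2
(2) = gcd((l - 5)*(l + 6), (l - 5)*(l + 5)) = l - 5
(3) = k - 6
(4) = gcd((p - 3)*(p - 2), (p - 3)*(p - 2)) = p^2 - 5*p + 6
(5) = s + 5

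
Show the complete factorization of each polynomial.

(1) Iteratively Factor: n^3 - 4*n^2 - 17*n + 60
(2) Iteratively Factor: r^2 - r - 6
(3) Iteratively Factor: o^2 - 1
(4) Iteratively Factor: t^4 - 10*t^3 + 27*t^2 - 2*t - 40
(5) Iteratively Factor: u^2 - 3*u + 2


(1) = (n + 4)*(n^2 - 8*n + 15) = (n - 3)*(n + 4)*(n - 5)
(2) = (r - 3)*(r + 2)
(3) = (o + 1)*(o - 1)
(4) = (t - 4)*(t^3 - 6*t^2 + 3*t + 10) = (t - 4)*(t - 2)*(t^2 - 4*t - 5) = (t - 4)*(t - 2)*(t + 1)*(t - 5)
(5) = (u - 2)*(u - 1)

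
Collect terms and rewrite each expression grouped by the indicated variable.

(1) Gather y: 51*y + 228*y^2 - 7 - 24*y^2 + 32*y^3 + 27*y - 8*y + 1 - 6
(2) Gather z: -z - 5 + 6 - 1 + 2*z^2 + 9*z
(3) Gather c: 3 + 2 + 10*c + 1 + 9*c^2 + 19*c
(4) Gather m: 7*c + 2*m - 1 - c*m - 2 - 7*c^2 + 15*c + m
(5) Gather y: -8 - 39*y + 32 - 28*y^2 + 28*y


(1) = 32*y^3 + 204*y^2 + 70*y - 12
(2) = 2*z^2 + 8*z
(3) = 9*c^2 + 29*c + 6
(4) = -7*c^2 + 22*c + m*(3 - c) - 3
(5) = -28*y^2 - 11*y + 24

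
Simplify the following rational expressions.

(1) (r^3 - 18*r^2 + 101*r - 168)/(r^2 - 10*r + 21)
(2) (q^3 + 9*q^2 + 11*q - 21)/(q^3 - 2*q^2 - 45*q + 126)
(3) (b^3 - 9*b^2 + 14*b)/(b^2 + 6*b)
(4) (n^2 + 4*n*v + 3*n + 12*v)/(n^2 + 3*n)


(1) = r - 8
(2) = (q^2 + 2*q - 3)/(q^2 - 9*q + 18)
(3) = (b^2 - 9*b + 14)/(b + 6)
(4) = (n + 4*v)/n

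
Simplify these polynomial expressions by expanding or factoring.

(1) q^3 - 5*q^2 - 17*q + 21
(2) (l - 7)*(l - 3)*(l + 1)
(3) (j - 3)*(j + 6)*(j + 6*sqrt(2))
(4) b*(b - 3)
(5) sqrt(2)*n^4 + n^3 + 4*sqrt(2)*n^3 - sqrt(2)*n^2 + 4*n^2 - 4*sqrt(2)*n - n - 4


(1) = (q - 7)*(q - 1)*(q + 3)
(2) = l^3 - 9*l^2 + 11*l + 21
(3) = j^3 + 3*j^2 + 6*sqrt(2)*j^2 - 18*j + 18*sqrt(2)*j - 108*sqrt(2)
(4) = b^2 - 3*b
(5) = (n - 1)*(n + 1)*(n + 4)*(sqrt(2)*n + 1)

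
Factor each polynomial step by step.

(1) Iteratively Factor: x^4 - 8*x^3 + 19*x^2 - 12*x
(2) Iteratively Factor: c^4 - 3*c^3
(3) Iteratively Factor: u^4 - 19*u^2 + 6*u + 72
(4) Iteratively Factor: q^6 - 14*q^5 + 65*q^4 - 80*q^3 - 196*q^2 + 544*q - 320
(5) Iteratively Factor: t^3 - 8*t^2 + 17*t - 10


(1) = (x)*(x^3 - 8*x^2 + 19*x - 12) = x*(x - 1)*(x^2 - 7*x + 12) = x*(x - 4)*(x - 1)*(x - 3)
(2) = (c)*(c^3 - 3*c^2) = c*(c - 3)*(c^2) = c^2*(c - 3)*(c)
(3) = (u + 4)*(u^3 - 4*u^2 - 3*u + 18) = (u - 3)*(u + 4)*(u^2 - u - 6) = (u - 3)^2*(u + 4)*(u + 2)
(4) = (q - 4)*(q^5 - 10*q^4 + 25*q^3 + 20*q^2 - 116*q + 80) = (q - 4)^2*(q^4 - 6*q^3 + q^2 + 24*q - 20) = (q - 4)^2*(q - 2)*(q^3 - 4*q^2 - 7*q + 10) = (q - 5)*(q - 4)^2*(q - 2)*(q^2 + q - 2) = (q - 5)*(q - 4)^2*(q - 2)*(q + 2)*(q - 1)
(5) = (t - 1)*(t^2 - 7*t + 10) = (t - 2)*(t - 1)*(t - 5)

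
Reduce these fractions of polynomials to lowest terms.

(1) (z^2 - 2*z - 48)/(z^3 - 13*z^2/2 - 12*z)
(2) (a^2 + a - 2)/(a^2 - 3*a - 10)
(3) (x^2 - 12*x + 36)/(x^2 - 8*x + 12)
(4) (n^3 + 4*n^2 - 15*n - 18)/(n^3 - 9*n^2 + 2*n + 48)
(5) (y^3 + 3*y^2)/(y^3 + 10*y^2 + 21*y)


(1) = (2*z + 12)/(2*z^2 + 3*z)
(2) = (a - 1)/(a - 5)
(3) = (x - 6)/(x - 2)
(4) = (n^2 + 7*n + 6)/(n^2 - 6*n - 16)
(5) = y/(y + 7)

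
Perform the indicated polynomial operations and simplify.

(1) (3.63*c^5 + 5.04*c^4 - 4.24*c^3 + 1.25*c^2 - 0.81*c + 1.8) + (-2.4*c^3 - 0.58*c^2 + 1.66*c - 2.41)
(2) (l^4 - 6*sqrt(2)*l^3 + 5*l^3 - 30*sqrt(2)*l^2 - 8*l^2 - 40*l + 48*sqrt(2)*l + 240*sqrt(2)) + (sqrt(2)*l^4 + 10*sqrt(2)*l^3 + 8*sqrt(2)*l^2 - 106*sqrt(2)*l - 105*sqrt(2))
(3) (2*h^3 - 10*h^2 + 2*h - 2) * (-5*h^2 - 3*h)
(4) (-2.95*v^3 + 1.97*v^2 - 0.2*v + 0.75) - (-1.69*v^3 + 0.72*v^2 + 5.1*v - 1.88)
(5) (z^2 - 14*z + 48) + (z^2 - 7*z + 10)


(1) = 3.63*c^5 + 5.04*c^4 - 6.64*c^3 + 0.67*c^2 + 0.85*c - 0.61
(2) = l^4 + sqrt(2)*l^4 + 5*l^3 + 4*sqrt(2)*l^3 - 22*sqrt(2)*l^2 - 8*l^2 - 58*sqrt(2)*l - 40*l + 135*sqrt(2)
(3) = -10*h^5 + 44*h^4 + 20*h^3 + 4*h^2 + 6*h
(4) = -1.26*v^3 + 1.25*v^2 - 5.3*v + 2.63
(5) = 2*z^2 - 21*z + 58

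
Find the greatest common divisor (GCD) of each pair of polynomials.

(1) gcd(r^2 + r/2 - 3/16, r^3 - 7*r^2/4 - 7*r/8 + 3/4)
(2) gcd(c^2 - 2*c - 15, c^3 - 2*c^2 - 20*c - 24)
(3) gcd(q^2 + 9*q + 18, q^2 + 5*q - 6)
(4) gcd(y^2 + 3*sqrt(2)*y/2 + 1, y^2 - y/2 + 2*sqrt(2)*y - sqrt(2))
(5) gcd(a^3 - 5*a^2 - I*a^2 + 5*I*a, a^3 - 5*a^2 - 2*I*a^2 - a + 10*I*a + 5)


(1) = gcd((r - 1/4)*(r + 3/4), (r - 2)*(r - 1/2)*(r + 3/4)) = r + 3/4
(2) = gcd((c - 5)*(c + 3), (c - 6)*(c + 2)^2) = 1
(3) = q + 6
(4) = 1
(5) = gcd(a*(a - 5)*(a - I), (a - 5)*(a - I)^2) = a^2 + a*(-5 - I) + 5*I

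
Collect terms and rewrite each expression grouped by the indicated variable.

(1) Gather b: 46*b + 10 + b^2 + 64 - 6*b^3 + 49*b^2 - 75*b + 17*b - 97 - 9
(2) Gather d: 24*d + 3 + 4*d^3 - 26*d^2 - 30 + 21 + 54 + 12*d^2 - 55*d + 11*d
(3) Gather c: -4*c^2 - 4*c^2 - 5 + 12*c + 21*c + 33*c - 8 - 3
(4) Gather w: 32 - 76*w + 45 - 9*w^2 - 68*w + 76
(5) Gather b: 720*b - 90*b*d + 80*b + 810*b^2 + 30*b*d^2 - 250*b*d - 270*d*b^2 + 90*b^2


(1) = -6*b^3 + 50*b^2 - 12*b - 32
(2) = 4*d^3 - 14*d^2 - 20*d + 48
(3) = -8*c^2 + 66*c - 16
(4) = -9*w^2 - 144*w + 153
(5) = b^2*(900 - 270*d) + b*(30*d^2 - 340*d + 800)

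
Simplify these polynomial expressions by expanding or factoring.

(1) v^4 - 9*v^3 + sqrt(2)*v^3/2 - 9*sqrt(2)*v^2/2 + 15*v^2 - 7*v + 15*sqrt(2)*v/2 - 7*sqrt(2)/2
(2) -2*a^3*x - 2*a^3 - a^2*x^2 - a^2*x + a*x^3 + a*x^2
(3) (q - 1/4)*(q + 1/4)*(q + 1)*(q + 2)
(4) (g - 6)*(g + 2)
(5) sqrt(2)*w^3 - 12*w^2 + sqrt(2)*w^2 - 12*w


(1) = (v - 7)*(v - 1)^2*(v + sqrt(2)/2)
(2) = (-2*a + x)*(a + x)*(a*x + a)
(3) = q^4 + 3*q^3 + 31*q^2/16 - 3*q/16 - 1/8
(4) = g^2 - 4*g - 12
(5) = w*(w - 6*sqrt(2))*(sqrt(2)*w + sqrt(2))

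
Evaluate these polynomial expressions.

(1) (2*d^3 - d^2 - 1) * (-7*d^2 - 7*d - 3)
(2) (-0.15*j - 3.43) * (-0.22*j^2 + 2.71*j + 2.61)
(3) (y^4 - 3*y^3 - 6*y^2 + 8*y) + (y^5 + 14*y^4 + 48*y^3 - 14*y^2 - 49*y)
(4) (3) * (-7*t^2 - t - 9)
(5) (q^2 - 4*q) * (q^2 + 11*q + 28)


(1) = -14*d^5 - 7*d^4 + d^3 + 10*d^2 + 7*d + 3
(2) = 0.033*j^3 + 0.3481*j^2 - 9.6868*j - 8.9523
(3) = y^5 + 15*y^4 + 45*y^3 - 20*y^2 - 41*y
(4) = -21*t^2 - 3*t - 27
(5) = q^4 + 7*q^3 - 16*q^2 - 112*q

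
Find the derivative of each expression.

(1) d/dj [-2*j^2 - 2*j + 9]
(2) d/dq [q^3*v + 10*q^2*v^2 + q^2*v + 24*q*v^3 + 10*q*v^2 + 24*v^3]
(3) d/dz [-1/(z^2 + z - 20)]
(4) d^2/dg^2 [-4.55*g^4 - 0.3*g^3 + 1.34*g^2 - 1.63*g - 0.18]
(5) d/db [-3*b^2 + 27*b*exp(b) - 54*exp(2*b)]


(1) = -4*j - 2
(2) = v*(3*q^2 + 20*q*v + 2*q + 24*v^2 + 10*v)
(3) = (2*z + 1)/(z^2 + z - 20)^2
(4) = -54.6*g^2 - 1.8*g + 2.68
(5) = 27*b*exp(b) - 6*b - 108*exp(2*b) + 27*exp(b)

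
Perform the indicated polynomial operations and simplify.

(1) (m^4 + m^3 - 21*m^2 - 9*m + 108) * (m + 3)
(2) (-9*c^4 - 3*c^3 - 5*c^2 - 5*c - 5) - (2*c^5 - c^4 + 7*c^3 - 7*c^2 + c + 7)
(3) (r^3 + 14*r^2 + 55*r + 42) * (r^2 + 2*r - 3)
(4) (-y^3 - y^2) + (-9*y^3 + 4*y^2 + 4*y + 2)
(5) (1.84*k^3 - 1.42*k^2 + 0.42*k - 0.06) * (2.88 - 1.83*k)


(1) = m^5 + 4*m^4 - 18*m^3 - 72*m^2 + 81*m + 324
(2) = -2*c^5 - 8*c^4 - 10*c^3 + 2*c^2 - 6*c - 12
(3) = r^5 + 16*r^4 + 80*r^3 + 110*r^2 - 81*r - 126
(4) = -10*y^3 + 3*y^2 + 4*y + 2
(5) = -3.3672*k^4 + 7.8978*k^3 - 4.8582*k^2 + 1.3194*k - 0.1728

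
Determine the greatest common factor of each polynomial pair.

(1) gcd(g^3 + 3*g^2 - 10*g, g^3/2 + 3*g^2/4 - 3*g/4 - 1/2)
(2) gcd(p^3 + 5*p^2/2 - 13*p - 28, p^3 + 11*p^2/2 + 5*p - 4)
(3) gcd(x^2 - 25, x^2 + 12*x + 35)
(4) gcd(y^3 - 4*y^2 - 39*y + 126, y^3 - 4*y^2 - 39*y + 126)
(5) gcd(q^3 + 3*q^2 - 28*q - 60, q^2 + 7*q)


(1) = gcd(g*(g - 2)*(g + 5), (g/2 + 1)*(g - 1)*(g + 1/2)) = 1
(2) = p^2 + 6*p + 8
(3) = x + 5
(4) = y^3 - 4*y^2 - 39*y + 126
(5) = gcd((q - 5)*(q + 2)*(q + 6), q*(q + 7)) = 1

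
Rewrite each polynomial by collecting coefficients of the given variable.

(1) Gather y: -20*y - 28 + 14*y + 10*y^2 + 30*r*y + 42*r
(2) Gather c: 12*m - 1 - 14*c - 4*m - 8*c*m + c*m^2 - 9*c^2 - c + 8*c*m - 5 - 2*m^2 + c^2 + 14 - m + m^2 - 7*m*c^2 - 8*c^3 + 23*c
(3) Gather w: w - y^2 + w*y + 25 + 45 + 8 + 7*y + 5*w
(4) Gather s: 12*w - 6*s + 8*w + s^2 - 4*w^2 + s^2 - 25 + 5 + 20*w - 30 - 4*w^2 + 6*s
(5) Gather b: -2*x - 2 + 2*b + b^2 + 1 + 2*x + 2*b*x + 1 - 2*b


(1) = 42*r + 10*y^2 + y*(30*r - 6) - 28
(2) = -8*c^3 + c^2*(-7*m - 8) + c*(m^2 + 8) - m^2 + 7*m + 8
(3) = w*(y + 6) - y^2 + 7*y + 78
(4) = 2*s^2 - 8*w^2 + 40*w - 50
(5) = b^2 + 2*b*x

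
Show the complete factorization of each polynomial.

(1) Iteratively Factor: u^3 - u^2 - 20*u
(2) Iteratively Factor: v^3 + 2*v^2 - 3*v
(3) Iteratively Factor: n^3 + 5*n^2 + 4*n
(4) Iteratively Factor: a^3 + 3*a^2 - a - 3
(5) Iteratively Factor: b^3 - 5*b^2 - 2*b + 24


(1) = (u - 5)*(u^2 + 4*u) = (u - 5)*(u + 4)*(u)
(2) = (v - 1)*(v^2 + 3*v) = (v - 1)*(v + 3)*(v)
(3) = (n + 4)*(n^2 + n) = n*(n + 4)*(n + 1)
(4) = (a - 1)*(a^2 + 4*a + 3) = (a - 1)*(a + 3)*(a + 1)
(5) = (b - 4)*(b^2 - b - 6) = (b - 4)*(b - 3)*(b + 2)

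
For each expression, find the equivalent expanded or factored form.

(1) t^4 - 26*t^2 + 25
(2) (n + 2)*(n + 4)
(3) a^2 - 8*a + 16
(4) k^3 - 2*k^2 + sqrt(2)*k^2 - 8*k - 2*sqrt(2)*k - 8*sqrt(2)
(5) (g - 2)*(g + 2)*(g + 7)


(1) = (t - 5)*(t - 1)*(t + 1)*(t + 5)
(2) = n^2 + 6*n + 8
(3) = (a - 4)^2
(4) = (k - 4)*(k + 2)*(k + sqrt(2))
(5) = g^3 + 7*g^2 - 4*g - 28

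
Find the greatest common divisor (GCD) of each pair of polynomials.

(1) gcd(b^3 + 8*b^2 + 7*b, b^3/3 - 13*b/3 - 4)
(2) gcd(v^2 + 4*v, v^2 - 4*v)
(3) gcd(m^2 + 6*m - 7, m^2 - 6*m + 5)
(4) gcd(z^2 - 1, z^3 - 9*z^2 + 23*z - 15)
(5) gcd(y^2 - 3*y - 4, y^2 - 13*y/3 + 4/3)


(1) = gcd(b*(b + 1)*(b + 7), (b/3 + 1)*(b - 4)*(b + 1)) = b + 1
(2) = gcd(v*(v + 4), v*(v - 4)) = v
(3) = m - 1
(4) = z - 1
(5) = y - 4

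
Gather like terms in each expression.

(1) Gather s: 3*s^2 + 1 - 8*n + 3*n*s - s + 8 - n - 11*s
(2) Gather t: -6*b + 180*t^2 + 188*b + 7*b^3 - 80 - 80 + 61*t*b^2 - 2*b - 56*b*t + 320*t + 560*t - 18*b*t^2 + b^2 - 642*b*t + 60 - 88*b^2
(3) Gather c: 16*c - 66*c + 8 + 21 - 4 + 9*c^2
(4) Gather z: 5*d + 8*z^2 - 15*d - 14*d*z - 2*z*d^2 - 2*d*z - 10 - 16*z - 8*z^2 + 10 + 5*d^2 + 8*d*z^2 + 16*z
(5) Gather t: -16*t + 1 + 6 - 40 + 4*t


(1) = -9*n + 3*s^2 + s*(3*n - 12) + 9
(2) = 7*b^3 - 87*b^2 + 180*b + t^2*(180 - 18*b) + t*(61*b^2 - 698*b + 880) - 100
(3) = 9*c^2 - 50*c + 25
(4) = 5*d^2 + 8*d*z^2 - 10*d + z*(-2*d^2 - 16*d)
(5) = -12*t - 33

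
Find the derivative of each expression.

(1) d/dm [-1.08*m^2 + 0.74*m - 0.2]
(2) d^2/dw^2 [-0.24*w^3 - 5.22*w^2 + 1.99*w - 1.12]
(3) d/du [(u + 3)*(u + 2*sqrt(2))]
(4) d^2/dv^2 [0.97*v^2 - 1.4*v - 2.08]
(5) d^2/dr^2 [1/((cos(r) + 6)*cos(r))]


(1) = 0.74 - 2.16*m
(2) = -1.44*w - 10.44
(3) = 2*u + 2*sqrt(2) + 3
(4) = 1.94000000000000
(5) = (-2*(1 - cos(2*r))^2 + 45*cos(r) - 38*cos(2*r) - 9*cos(3*r) + 114)/(2*(cos(r) + 6)^3*cos(r)^3)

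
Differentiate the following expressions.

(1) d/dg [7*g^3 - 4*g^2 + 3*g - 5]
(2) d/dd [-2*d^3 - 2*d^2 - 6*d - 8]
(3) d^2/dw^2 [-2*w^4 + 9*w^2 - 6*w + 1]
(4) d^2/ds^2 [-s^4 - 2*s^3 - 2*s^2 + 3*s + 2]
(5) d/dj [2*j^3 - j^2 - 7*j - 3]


(1) = 21*g^2 - 8*g + 3
(2) = -6*d^2 - 4*d - 6
(3) = 18 - 24*w^2
(4) = -12*s^2 - 12*s - 4
(5) = 6*j^2 - 2*j - 7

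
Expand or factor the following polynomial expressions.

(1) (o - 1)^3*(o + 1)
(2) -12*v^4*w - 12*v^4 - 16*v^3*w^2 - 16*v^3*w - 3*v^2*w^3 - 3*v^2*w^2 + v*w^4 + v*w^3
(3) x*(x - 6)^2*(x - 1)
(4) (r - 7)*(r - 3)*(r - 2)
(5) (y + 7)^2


(1) = o^4 - 2*o^3 + 2*o - 1
(2) = (-6*v + w)*(v + w)*(2*v + w)*(v*w + v)
(3) = x^4 - 13*x^3 + 48*x^2 - 36*x
(4) = r^3 - 12*r^2 + 41*r - 42
(5) = y^2 + 14*y + 49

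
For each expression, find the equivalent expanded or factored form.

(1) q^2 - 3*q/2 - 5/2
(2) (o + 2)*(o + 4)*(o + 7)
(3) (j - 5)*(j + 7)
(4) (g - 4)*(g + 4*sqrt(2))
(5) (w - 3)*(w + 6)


(1) = (q - 5/2)*(q + 1)
(2) = o^3 + 13*o^2 + 50*o + 56
(3) = j^2 + 2*j - 35
(4) = g^2 - 4*g + 4*sqrt(2)*g - 16*sqrt(2)
(5) = w^2 + 3*w - 18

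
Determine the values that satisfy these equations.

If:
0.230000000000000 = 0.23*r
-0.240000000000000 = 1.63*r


Then:
No Solution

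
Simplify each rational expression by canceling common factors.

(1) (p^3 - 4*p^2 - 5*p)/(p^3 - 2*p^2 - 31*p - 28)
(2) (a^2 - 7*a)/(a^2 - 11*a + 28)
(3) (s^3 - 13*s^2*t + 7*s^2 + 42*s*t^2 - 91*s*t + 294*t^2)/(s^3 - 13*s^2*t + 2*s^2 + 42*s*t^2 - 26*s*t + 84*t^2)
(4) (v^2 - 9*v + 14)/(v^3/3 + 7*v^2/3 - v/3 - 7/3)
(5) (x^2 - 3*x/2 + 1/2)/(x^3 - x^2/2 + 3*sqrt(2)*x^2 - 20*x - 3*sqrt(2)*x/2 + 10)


(1) = (p^2 - 5*p)/(p^2 - 3*p - 28)
(2) = a/(a - 4)
(3) = (s + 7)/(s + 2)
(4) = (3*v^2 - 27*v + 42)/(v^3 + 7*v^2 - v - 7)
(5) = (4*x - 4)/(4*x^2 + 12*sqrt(2)*x - 80)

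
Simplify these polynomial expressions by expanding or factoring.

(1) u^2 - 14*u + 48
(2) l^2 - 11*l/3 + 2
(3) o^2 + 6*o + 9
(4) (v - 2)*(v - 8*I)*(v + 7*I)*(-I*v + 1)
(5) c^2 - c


(1) = (u - 8)*(u - 6)
(2) = (l - 3)*(l - 2/3)
(3) = (o + 3)^2
(4) = -I*v^4 + 2*I*v^3 - 57*I*v^2 + 56*v + 114*I*v - 112
(5) = c*(c - 1)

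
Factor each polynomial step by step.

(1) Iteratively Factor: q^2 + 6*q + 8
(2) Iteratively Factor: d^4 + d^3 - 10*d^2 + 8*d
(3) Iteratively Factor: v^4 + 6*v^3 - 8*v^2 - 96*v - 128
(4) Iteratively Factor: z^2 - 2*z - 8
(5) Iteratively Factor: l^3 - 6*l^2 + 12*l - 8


(1) = (q + 4)*(q + 2)
(2) = (d)*(d^3 + d^2 - 10*d + 8) = d*(d - 2)*(d^2 + 3*d - 4) = d*(d - 2)*(d - 1)*(d + 4)
(3) = (v + 4)*(v^3 + 2*v^2 - 16*v - 32) = (v + 2)*(v + 4)*(v^2 - 16) = (v - 4)*(v + 2)*(v + 4)*(v + 4)
(4) = (z - 4)*(z + 2)
(5) = (l - 2)*(l^2 - 4*l + 4) = (l - 2)^2*(l - 2)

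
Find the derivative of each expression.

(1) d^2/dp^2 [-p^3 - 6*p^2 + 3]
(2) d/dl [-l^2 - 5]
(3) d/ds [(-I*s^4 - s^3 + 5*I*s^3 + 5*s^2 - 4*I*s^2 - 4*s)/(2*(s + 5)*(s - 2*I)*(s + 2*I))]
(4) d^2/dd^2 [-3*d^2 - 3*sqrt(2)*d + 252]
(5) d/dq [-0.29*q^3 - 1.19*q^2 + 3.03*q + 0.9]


(1) = -6*p - 12
(2) = -2*l
(3) = (-I*s^6 - 10*I*s^5 + s^4*(-10 + 17*I) - 40*I*s^3 + s^2*(-20 + 284*I) + s*(200 - 160*I) - 80)/(2*s^6 + 20*s^5 + 66*s^4 + 160*s^3 + 432*s^2 + 320*s + 800)
(4) = -6
(5) = -0.87*q^2 - 2.38*q + 3.03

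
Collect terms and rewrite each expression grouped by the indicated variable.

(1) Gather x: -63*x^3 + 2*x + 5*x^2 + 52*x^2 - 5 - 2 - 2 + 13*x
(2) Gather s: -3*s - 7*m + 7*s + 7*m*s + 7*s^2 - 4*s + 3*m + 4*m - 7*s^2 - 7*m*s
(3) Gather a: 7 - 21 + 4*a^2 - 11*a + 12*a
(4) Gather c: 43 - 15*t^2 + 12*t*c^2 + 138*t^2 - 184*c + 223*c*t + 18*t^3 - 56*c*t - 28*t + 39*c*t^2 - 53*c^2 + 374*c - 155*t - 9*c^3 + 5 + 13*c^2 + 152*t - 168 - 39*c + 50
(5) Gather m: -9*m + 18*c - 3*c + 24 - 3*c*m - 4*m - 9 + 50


(1) = -63*x^3 + 57*x^2 + 15*x - 9
(2) = 0
(3) = 4*a^2 + a - 14
(4) = -9*c^3 + c^2*(12*t - 40) + c*(39*t^2 + 167*t + 151) + 18*t^3 + 123*t^2 - 31*t - 70
(5) = 15*c + m*(-3*c - 13) + 65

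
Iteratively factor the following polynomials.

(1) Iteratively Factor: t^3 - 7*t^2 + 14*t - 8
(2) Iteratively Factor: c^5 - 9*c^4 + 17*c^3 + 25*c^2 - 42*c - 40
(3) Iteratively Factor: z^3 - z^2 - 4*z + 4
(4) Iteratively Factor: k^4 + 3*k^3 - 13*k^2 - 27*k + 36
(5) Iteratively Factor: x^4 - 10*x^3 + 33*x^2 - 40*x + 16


(1) = (t - 4)*(t^2 - 3*t + 2) = (t - 4)*(t - 1)*(t - 2)
(2) = (c + 1)*(c^4 - 10*c^3 + 27*c^2 - 2*c - 40) = (c - 5)*(c + 1)*(c^3 - 5*c^2 + 2*c + 8) = (c - 5)*(c - 4)*(c + 1)*(c^2 - c - 2) = (c - 5)*(c - 4)*(c - 2)*(c + 1)*(c + 1)
(3) = (z - 1)*(z^2 - 4) = (z - 2)*(z - 1)*(z + 2)
(4) = (k + 3)*(k^3 - 13*k + 12) = (k + 3)*(k + 4)*(k^2 - 4*k + 3) = (k - 1)*(k + 3)*(k + 4)*(k - 3)
(5) = (x - 4)*(x^3 - 6*x^2 + 9*x - 4) = (x - 4)^2*(x^2 - 2*x + 1) = (x - 4)^2*(x - 1)*(x - 1)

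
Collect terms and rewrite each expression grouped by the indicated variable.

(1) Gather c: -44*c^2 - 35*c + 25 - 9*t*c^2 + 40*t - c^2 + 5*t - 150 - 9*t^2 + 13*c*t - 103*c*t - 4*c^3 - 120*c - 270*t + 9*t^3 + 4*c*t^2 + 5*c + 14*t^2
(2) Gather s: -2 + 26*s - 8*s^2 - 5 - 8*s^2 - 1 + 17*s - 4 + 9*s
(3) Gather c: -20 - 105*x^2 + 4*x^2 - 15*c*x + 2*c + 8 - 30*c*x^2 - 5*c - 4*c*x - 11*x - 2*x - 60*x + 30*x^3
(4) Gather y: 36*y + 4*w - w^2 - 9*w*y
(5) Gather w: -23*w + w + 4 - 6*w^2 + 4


(1) = -4*c^3 + c^2*(-9*t - 45) + c*(4*t^2 - 90*t - 150) + 9*t^3 + 5*t^2 - 225*t - 125
(2) = -16*s^2 + 52*s - 12
(3) = c*(-30*x^2 - 19*x - 3) + 30*x^3 - 101*x^2 - 73*x - 12
(4) = -w^2 + 4*w + y*(36 - 9*w)
(5) = -6*w^2 - 22*w + 8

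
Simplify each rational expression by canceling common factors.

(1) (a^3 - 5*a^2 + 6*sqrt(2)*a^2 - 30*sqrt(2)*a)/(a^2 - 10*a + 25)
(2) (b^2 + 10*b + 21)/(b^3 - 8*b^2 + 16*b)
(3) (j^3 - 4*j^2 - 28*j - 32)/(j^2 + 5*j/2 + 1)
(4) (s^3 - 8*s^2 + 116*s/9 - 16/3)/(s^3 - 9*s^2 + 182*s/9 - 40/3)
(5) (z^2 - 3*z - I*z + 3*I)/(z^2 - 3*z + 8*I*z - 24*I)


(1) = (a^2 + 6*sqrt(2)*a)/(a - 5)
(2) = (b^2 + 10*b + 21)/(b^3 - 8*b^2 + 16*b)
(3) = (2*j^2 - 12*j - 32)/(2*j + 1)
(4) = (3*s - 2)/(3*s - 5)
(5) = (z - I)/(z + 8*I)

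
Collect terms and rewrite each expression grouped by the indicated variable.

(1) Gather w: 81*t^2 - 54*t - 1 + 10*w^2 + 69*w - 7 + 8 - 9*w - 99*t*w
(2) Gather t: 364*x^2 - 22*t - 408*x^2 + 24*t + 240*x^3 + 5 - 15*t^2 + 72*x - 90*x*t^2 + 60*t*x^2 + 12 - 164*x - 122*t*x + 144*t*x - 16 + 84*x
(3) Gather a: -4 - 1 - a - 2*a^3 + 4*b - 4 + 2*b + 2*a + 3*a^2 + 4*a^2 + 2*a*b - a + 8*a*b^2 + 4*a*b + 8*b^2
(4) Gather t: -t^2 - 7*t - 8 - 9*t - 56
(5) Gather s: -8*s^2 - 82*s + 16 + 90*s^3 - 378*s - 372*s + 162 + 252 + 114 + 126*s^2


(1) = 81*t^2 - 54*t + 10*w^2 + w*(60 - 99*t)
(2) = t^2*(-90*x - 15) + t*(60*x^2 + 22*x + 2) + 240*x^3 - 44*x^2 - 8*x + 1
(3) = -2*a^3 + 7*a^2 + a*(8*b^2 + 6*b) + 8*b^2 + 6*b - 9
(4) = -t^2 - 16*t - 64
(5) = 90*s^3 + 118*s^2 - 832*s + 544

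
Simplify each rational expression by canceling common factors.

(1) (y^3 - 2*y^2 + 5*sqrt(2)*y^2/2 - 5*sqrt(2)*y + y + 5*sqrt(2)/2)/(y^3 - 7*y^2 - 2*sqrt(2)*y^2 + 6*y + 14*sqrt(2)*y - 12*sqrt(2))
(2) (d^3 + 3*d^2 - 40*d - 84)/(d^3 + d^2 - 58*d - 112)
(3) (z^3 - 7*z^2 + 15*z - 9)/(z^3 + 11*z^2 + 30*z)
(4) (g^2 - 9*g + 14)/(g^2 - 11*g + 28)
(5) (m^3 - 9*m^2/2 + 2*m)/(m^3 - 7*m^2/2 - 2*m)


(1) = (2*y^2 + y*(-2 + 5*sqrt(2)) - 5*sqrt(2))/(2*y^2 + y*(-12 - 4*sqrt(2)) + 24*sqrt(2))
(2) = (d - 6)/(d - 8)
(3) = (z^3 - 7*z^2 + 15*z - 9)/(z^3 + 11*z^2 + 30*z)
(4) = (g - 2)/(g - 4)
(5) = (2*m - 1)/(2*m + 1)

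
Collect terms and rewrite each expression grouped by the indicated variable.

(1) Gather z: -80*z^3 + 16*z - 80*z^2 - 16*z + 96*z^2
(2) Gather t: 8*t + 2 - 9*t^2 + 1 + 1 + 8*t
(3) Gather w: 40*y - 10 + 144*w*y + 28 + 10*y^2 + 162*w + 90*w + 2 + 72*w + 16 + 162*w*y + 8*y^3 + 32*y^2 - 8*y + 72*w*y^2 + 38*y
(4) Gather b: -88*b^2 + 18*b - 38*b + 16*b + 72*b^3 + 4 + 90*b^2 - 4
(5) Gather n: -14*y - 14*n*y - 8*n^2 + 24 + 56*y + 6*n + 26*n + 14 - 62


(1) = -80*z^3 + 16*z^2
(2) = -9*t^2 + 16*t + 4
(3) = w*(72*y^2 + 306*y + 324) + 8*y^3 + 42*y^2 + 70*y + 36
(4) = 72*b^3 + 2*b^2 - 4*b
(5) = -8*n^2 + n*(32 - 14*y) + 42*y - 24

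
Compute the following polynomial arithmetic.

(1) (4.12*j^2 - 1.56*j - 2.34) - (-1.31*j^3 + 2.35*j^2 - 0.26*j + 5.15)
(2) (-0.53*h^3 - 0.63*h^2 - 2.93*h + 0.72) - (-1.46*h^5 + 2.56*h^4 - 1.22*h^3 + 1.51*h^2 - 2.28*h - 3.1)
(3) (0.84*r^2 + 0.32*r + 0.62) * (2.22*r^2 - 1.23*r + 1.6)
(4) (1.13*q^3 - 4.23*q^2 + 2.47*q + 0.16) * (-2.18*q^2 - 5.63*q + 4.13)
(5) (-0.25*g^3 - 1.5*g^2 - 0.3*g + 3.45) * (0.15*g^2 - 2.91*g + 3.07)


(1) = 1.31*j^3 + 1.77*j^2 - 1.3*j - 7.49
(2) = 1.46*h^5 - 2.56*h^4 + 0.69*h^3 - 2.14*h^2 - 0.65*h + 3.82
(3) = 1.8648*r^4 - 0.3228*r^3 + 2.3268*r^2 - 0.2506*r + 0.992
(4) = -2.4634*q^5 + 2.8595*q^4 + 23.0972*q^3 - 31.7248*q^2 + 9.3003*q + 0.6608
(5) = -0.0375*g^5 + 0.5025*g^4 + 3.5525*g^3 - 3.2145*g^2 - 10.9605*g + 10.5915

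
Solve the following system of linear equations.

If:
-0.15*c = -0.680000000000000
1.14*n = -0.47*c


Then:
c = 4.53
n = -1.87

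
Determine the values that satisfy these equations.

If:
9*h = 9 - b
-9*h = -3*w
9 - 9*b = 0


Then:
b = 1
h = 8/9
w = 8/3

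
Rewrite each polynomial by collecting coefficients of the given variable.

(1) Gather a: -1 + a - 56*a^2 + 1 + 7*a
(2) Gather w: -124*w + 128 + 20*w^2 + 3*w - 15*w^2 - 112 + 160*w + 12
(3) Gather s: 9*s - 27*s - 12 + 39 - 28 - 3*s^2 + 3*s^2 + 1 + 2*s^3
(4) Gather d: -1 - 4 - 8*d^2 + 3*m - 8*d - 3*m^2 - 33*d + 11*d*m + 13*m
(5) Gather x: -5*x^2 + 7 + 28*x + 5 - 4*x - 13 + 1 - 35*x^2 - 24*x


(1) = -56*a^2 + 8*a
(2) = 5*w^2 + 39*w + 28
(3) = 2*s^3 - 18*s
(4) = -8*d^2 + d*(11*m - 41) - 3*m^2 + 16*m - 5
(5) = -40*x^2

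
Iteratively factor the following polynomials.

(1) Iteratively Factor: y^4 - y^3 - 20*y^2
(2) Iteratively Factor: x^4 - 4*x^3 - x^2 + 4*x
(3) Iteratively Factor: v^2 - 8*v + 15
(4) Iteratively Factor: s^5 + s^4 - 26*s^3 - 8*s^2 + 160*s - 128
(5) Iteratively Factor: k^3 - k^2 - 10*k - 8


(1) = (y + 4)*(y^3 - 5*y^2) = (y - 5)*(y + 4)*(y^2) = y*(y - 5)*(y + 4)*(y)
(2) = (x - 1)*(x^3 - 3*x^2 - 4*x) = (x - 4)*(x - 1)*(x^2 + x) = (x - 4)*(x - 1)*(x + 1)*(x)
(3) = (v - 3)*(v - 5)
(4) = (s - 2)*(s^4 + 3*s^3 - 20*s^2 - 48*s + 64) = (s - 2)*(s + 4)*(s^3 - s^2 - 16*s + 16) = (s - 4)*(s - 2)*(s + 4)*(s^2 + 3*s - 4) = (s - 4)*(s - 2)*(s + 4)^2*(s - 1)
(5) = (k + 2)*(k^2 - 3*k - 4) = (k + 1)*(k + 2)*(k - 4)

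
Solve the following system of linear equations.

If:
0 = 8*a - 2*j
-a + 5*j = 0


Then:
a = 0
j = 0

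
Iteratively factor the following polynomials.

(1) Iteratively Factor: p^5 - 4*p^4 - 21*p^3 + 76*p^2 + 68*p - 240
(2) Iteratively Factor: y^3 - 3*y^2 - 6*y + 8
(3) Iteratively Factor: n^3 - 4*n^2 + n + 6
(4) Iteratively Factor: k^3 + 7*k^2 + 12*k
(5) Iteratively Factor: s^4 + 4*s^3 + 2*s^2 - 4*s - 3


(1) = (p + 2)*(p^4 - 6*p^3 - 9*p^2 + 94*p - 120) = (p - 2)*(p + 2)*(p^3 - 4*p^2 - 17*p + 60) = (p - 5)*(p - 2)*(p + 2)*(p^2 + p - 12) = (p - 5)*(p - 2)*(p + 2)*(p + 4)*(p - 3)
(2) = (y - 4)*(y^2 + y - 2) = (y - 4)*(y + 2)*(y - 1)
(3) = (n - 2)*(n^2 - 2*n - 3) = (n - 2)*(n + 1)*(n - 3)
(4) = (k + 3)*(k^2 + 4*k) = k*(k + 3)*(k + 4)
(5) = (s + 1)*(s^3 + 3*s^2 - s - 3) = (s + 1)*(s + 3)*(s^2 - 1) = (s + 1)^2*(s + 3)*(s - 1)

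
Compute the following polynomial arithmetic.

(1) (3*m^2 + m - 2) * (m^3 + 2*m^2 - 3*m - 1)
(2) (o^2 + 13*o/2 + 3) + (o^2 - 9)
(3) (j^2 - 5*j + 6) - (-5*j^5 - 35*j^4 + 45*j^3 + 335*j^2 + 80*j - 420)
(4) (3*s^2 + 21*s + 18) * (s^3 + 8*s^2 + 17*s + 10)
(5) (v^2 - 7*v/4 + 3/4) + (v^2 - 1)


(1) = 3*m^5 + 7*m^4 - 9*m^3 - 10*m^2 + 5*m + 2
(2) = 2*o^2 + 13*o/2 - 6
(3) = 5*j^5 + 35*j^4 - 45*j^3 - 334*j^2 - 85*j + 426
(4) = 3*s^5 + 45*s^4 + 237*s^3 + 531*s^2 + 516*s + 180
(5) = 2*v^2 - 7*v/4 - 1/4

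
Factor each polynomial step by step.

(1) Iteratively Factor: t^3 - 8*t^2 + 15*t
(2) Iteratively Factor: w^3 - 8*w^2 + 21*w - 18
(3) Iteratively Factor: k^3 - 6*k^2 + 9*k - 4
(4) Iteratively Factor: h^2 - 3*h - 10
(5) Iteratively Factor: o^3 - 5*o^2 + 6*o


(1) = (t - 3)*(t^2 - 5*t) = t*(t - 3)*(t - 5)
(2) = (w - 3)*(w^2 - 5*w + 6) = (w - 3)*(w - 2)*(w - 3)
(3) = (k - 1)*(k^2 - 5*k + 4) = (k - 4)*(k - 1)*(k - 1)
(4) = (h - 5)*(h + 2)
(5) = (o - 2)*(o^2 - 3*o) = (o - 3)*(o - 2)*(o)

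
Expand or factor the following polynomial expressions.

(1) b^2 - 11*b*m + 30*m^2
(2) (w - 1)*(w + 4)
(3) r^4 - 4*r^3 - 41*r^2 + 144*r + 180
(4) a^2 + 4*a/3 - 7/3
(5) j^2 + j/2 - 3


(1) = (b - 6*m)*(b - 5*m)
(2) = w^2 + 3*w - 4
(3) = (r - 6)*(r - 5)*(r + 1)*(r + 6)
(4) = (a - 1)*(a + 7/3)
(5) = (j - 3/2)*(j + 2)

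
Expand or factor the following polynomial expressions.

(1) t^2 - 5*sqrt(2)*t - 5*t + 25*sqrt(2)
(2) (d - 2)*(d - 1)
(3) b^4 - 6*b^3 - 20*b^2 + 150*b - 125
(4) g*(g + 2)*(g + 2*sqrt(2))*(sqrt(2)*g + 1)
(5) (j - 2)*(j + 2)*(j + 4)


(1) = (t - 5)*(t - 5*sqrt(2))
(2) = d^2 - 3*d + 2
(3) = (b - 5)^2*(b - 1)*(b + 5)
(4) = sqrt(2)*g^4 + 2*sqrt(2)*g^3 + 5*g^3 + 2*sqrt(2)*g^2 + 10*g^2 + 4*sqrt(2)*g
(5) = j^3 + 4*j^2 - 4*j - 16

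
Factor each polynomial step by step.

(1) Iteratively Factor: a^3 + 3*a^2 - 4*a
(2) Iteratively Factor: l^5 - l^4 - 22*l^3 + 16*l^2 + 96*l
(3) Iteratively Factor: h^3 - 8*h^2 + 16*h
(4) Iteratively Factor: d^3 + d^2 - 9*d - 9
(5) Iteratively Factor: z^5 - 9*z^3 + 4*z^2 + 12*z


(1) = (a - 1)*(a^2 + 4*a) = (a - 1)*(a + 4)*(a)
(2) = (l - 3)*(l^4 + 2*l^3 - 16*l^2 - 32*l) = (l - 3)*(l + 2)*(l^3 - 16*l) = (l - 3)*(l + 2)*(l + 4)*(l^2 - 4*l) = (l - 4)*(l - 3)*(l + 2)*(l + 4)*(l)
(3) = (h - 4)*(h^2 - 4*h) = (h - 4)^2*(h)
(4) = (d - 3)*(d^2 + 4*d + 3) = (d - 3)*(d + 3)*(d + 1)
(5) = (z + 3)*(z^4 - 3*z^3 + 4*z) = z*(z + 3)*(z^3 - 3*z^2 + 4) = z*(z + 1)*(z + 3)*(z^2 - 4*z + 4) = z*(z - 2)*(z + 1)*(z + 3)*(z - 2)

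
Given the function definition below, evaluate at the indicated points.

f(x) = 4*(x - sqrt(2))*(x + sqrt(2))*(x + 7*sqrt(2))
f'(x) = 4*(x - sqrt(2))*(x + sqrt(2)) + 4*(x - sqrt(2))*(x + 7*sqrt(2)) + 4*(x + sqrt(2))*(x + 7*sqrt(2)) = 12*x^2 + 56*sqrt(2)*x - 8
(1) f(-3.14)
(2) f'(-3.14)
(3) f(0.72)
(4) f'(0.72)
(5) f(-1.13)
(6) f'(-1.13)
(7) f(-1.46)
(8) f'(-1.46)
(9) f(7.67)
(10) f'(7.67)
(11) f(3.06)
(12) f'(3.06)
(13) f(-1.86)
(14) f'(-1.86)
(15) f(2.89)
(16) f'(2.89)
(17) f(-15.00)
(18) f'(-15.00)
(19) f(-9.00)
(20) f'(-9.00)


(1) = 212.51
(2) = -138.36
(3) = -62.94
(4) = 55.24
(5) = -25.36
(6) = -82.17
(7) = 4.44
(8) = -98.05
(9) = 3993.82
(10) = 1305.38
(11) = 381.71
(12) = 346.70
(13) = 46.94
(14) = -113.79
(15) = 324.96
(16) = 321.10
(17) = -4549.65
(18) = 1504.06
(19) = 284.24
(20) = 251.24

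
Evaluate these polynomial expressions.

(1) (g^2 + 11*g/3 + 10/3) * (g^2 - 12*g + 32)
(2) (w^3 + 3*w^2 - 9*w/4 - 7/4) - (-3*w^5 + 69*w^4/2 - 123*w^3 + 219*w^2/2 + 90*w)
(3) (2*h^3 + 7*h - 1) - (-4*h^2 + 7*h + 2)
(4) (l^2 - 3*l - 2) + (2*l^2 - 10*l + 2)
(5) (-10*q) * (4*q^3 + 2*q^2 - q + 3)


(1) = g^4 - 25*g^3/3 - 26*g^2/3 + 232*g/3 + 320/3
(2) = 3*w^5 - 69*w^4/2 + 124*w^3 - 213*w^2/2 - 369*w/4 - 7/4
(3) = 2*h^3 + 4*h^2 - 3
(4) = 3*l^2 - 13*l
(5) = -40*q^4 - 20*q^3 + 10*q^2 - 30*q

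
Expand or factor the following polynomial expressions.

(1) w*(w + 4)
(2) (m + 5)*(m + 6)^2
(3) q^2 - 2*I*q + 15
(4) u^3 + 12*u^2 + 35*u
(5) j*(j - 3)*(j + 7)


(1) = w^2 + 4*w
(2) = m^3 + 17*m^2 + 96*m + 180
(3) = (q - 5*I)*(q + 3*I)
(4) = u*(u + 5)*(u + 7)
(5) = j^3 + 4*j^2 - 21*j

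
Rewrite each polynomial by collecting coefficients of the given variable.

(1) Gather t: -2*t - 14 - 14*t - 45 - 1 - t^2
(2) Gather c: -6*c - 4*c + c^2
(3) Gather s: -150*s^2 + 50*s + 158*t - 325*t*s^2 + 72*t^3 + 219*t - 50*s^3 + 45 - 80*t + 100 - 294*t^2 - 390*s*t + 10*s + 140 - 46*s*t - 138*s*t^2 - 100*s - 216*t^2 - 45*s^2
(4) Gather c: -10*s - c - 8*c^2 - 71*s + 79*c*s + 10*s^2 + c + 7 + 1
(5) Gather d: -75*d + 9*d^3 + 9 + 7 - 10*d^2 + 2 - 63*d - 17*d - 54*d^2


(1) = -t^2 - 16*t - 60
(2) = c^2 - 10*c
(3) = -50*s^3 + s^2*(-325*t - 195) + s*(-138*t^2 - 436*t - 40) + 72*t^3 - 510*t^2 + 297*t + 285
(4) = -8*c^2 + 79*c*s + 10*s^2 - 81*s + 8
(5) = 9*d^3 - 64*d^2 - 155*d + 18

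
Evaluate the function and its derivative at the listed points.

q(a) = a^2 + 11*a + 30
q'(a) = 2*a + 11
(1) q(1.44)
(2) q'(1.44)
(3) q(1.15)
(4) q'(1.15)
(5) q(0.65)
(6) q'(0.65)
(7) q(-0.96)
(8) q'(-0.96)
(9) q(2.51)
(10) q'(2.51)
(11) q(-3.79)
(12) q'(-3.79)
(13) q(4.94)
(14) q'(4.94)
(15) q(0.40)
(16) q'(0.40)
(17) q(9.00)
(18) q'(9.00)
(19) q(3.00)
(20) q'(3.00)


(1) = 47.91
(2) = 13.88
(3) = 43.97
(4) = 13.30
(5) = 37.57
(6) = 12.30
(7) = 20.36
(8) = 9.08
(9) = 63.91
(10) = 16.02
(11) = 2.67
(12) = 3.42
(13) = 108.74
(14) = 20.88
(15) = 34.56
(16) = 11.80
(17) = 210.00
(18) = 29.00
(19) = 72.00
(20) = 17.00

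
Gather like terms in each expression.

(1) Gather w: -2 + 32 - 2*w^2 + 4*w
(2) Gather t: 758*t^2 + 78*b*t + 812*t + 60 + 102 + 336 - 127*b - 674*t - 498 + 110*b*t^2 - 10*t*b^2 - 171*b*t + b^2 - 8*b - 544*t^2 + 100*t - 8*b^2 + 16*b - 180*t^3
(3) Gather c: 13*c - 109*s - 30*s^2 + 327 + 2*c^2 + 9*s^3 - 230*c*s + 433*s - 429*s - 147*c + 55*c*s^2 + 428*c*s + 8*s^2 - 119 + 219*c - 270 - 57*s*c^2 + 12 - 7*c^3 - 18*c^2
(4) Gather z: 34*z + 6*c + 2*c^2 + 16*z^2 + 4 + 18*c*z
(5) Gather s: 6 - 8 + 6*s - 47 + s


(1) = -2*w^2 + 4*w + 30
(2) = -7*b^2 - 119*b - 180*t^3 + t^2*(110*b + 214) + t*(-10*b^2 - 93*b + 238)
(3) = -7*c^3 + c^2*(-57*s - 16) + c*(55*s^2 + 198*s + 85) + 9*s^3 - 22*s^2 - 105*s - 50
(4) = 2*c^2 + 6*c + 16*z^2 + z*(18*c + 34) + 4
(5) = 7*s - 49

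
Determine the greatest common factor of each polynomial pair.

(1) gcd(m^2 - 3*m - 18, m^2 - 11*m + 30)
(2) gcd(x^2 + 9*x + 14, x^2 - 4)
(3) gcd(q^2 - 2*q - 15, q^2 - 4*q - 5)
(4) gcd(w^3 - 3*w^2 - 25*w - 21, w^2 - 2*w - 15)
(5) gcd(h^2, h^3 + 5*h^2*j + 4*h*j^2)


(1) = gcd((m - 6)*(m + 3), (m - 6)*(m - 5)) = m - 6
(2) = gcd((x + 2)*(x + 7), (x - 2)*(x + 2)) = x + 2
(3) = gcd((q - 5)*(q + 3), (q - 5)*(q + 1)) = q - 5
(4) = gcd((w - 7)*(w + 1)*(w + 3), (w - 5)*(w + 3)) = w + 3
(5) = h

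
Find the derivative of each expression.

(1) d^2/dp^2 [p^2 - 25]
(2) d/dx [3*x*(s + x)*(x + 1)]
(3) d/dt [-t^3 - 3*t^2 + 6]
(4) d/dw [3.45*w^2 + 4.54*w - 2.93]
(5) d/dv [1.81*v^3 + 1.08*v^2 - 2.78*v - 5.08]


(1) = 2
(2) = 6*s*x + 3*s + 9*x^2 + 6*x
(3) = 3*t*(-t - 2)
(4) = 6.9*w + 4.54
(5) = 5.43*v^2 + 2.16*v - 2.78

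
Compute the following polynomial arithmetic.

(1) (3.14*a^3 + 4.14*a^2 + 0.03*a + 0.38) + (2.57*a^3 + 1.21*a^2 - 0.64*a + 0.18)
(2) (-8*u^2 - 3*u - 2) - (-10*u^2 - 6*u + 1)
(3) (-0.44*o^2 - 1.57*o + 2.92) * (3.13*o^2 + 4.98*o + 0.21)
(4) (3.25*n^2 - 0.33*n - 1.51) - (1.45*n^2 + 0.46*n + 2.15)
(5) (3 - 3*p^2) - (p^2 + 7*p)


(1) = 5.71*a^3 + 5.35*a^2 - 0.61*a + 0.56
(2) = 2*u^2 + 3*u - 3
(3) = -1.3772*o^4 - 7.1053*o^3 + 1.2286*o^2 + 14.2119*o + 0.6132
(4) = 1.8*n^2 - 0.79*n - 3.66
(5) = -4*p^2 - 7*p + 3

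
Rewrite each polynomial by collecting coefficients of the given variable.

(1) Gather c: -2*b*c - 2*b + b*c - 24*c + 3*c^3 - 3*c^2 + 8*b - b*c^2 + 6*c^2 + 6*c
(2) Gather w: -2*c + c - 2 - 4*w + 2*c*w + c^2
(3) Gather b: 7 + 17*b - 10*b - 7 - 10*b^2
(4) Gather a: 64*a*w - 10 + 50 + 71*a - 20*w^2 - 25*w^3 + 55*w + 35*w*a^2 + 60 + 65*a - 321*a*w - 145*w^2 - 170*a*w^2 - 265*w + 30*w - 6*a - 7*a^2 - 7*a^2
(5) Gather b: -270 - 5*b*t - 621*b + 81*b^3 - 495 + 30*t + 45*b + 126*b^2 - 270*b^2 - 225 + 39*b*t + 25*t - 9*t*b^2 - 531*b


(1) = 6*b + 3*c^3 + c^2*(3 - b) + c*(-b - 18)
(2) = c^2 - c + w*(2*c - 4) - 2
(3) = -10*b^2 + 7*b
(4) = a^2*(35*w - 14) + a*(-170*w^2 - 257*w + 130) - 25*w^3 - 165*w^2 - 180*w + 100
(5) = 81*b^3 + b^2*(-9*t - 144) + b*(34*t - 1107) + 55*t - 990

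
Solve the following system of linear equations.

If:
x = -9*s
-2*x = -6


Then:
s = -1/3
x = 3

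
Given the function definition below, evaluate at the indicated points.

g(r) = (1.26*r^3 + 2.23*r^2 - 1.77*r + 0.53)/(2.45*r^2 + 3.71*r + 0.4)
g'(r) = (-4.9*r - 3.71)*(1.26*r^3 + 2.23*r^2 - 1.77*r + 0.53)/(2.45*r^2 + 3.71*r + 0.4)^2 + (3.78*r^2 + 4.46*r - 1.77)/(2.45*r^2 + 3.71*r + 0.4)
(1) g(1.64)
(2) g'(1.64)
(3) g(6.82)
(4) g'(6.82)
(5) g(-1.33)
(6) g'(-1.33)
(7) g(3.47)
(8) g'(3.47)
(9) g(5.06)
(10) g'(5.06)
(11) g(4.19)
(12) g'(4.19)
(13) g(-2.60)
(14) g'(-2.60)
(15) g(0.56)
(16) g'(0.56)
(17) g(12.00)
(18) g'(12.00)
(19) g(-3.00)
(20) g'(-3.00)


(1) = 0.70
(2) = 0.57
(3) = 3.52
(4) = 0.53
(5) = -19.27
(6) = 274.91
(7) = 1.73
(8) = 0.55
(9) = 2.59
(10) = 0.54
(11) = 2.12
(12) = 0.54
(13) = -0.27
(14) = 1.34
(15) = 0.14
(16) = 0.31
(17) = 6.23
(18) = 0.52
(19) = -0.72
(20) = 0.97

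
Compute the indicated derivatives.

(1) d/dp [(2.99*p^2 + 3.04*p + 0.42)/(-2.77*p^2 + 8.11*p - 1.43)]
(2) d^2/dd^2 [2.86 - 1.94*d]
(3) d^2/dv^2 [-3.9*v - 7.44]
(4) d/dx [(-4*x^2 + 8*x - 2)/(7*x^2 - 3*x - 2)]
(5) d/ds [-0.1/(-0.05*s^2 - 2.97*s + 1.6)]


(1) = (32.6697*p^2 - 6.2246*p - 7.7534)/(7.6729*p^4 - 44.9294*p^3 + 73.6943*p^2 - 23.1946*p + 2.0449)
(2) = 0
(3) = 0
(4) = 22*(-2*x^2 + 2*x - 1)/(49*x^4 - 42*x^3 - 19*x^2 + 12*x + 4)
(5) = (-0.01*s - 0.297)/(0.05*s^2 + 2.97*s - 1.6)^2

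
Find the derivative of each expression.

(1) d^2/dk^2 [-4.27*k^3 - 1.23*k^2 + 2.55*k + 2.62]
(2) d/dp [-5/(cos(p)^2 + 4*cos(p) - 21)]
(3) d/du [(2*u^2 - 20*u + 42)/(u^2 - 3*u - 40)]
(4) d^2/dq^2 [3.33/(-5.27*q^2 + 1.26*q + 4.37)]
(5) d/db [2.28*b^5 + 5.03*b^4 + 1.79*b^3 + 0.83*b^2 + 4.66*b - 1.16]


(1) = -25.62*k - 2.46
(2) = -10*(cos(p) + 2)*sin(p)/(cos(p)^2 + 4*cos(p) - 21)^2
(3) = 2*(7*u^2 - 122*u + 463)/(u^4 - 6*u^3 - 71*u^2 + 240*u + 1600)
(4) = (-184.967514*q^2 + 44.223732*q + 3.33*(10.54*q - 1.26)*(21.08*q - 2.52) + 153.379134)/(-5.27*q^2 + 1.26*q + 4.37)^3
(5) = 11.4*b^4 + 20.12*b^3 + 5.37*b^2 + 1.66*b + 4.66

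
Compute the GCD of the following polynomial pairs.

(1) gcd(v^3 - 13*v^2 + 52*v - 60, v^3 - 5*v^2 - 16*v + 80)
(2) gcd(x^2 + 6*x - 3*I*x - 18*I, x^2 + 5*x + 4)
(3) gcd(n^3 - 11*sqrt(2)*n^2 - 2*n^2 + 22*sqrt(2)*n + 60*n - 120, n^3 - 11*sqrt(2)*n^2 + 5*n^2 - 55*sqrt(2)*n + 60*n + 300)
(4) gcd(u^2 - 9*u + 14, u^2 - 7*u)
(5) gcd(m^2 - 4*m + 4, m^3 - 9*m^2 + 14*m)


(1) = gcd((v - 6)*(v - 5)*(v - 2), (v - 5)*(v - 4)*(v + 4)) = v - 5
(2) = gcd((x + 6)*(x - 3*I), (x + 1)*(x + 4)) = 1
(3) = n^2 - 11*sqrt(2)*n + 60
(4) = u - 7
(5) = gcd((m - 2)^2, m*(m - 7)*(m - 2)) = m - 2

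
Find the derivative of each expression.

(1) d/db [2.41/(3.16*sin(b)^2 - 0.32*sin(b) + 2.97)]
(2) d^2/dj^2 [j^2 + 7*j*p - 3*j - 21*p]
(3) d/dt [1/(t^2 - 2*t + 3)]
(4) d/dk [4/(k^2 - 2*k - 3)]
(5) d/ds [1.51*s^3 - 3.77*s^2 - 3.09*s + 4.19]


(1) = (0.7712 - 15.2312*sin(b))*cos(b)/(3.16*sin(b)^2 - 0.32*sin(b) + 2.97)^2
(2) = 2
(3) = 2*(1 - t)/(t^2 - 2*t + 3)^2
(4) = 8*(1 - k)/(-k^2 + 2*k + 3)^2
(5) = 4.53*s^2 - 7.54*s - 3.09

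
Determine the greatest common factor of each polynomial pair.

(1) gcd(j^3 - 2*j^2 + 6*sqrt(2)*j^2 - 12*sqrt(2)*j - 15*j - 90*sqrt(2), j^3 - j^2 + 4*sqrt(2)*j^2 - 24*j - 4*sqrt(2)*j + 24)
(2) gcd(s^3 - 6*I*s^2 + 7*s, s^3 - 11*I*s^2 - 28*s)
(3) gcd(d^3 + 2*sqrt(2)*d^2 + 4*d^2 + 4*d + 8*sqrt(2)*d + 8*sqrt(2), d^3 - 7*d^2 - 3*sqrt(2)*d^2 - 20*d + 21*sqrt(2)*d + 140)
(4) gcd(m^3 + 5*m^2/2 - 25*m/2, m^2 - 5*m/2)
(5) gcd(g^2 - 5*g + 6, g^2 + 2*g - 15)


(1) = gcd((j - 5)*(j + 3)*(j + 6*sqrt(2)), (j - 1)*(j - 2*sqrt(2))*(j + 6*sqrt(2))) = j + 6*sqrt(2)
(2) = gcd(s*(s - 7*I)*(s + I), s*(s - 7*I)*(s - 4*I)) = s^2 - 7*I*s
(3) = gcd((d + 2)^2*(d + 2*sqrt(2)), (d - 7)*(d - 5*sqrt(2))*(d + 2*sqrt(2))) = d + 2*sqrt(2)
(4) = m^2 - 5*m/2
(5) = gcd((g - 3)*(g - 2), (g - 3)*(g + 5)) = g - 3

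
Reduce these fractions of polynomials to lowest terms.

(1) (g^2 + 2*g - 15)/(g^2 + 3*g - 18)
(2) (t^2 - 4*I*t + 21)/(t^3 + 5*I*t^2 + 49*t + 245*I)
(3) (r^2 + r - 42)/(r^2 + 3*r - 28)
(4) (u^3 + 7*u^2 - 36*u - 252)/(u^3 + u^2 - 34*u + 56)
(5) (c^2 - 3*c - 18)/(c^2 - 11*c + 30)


(1) = (g + 5)/(g + 6)
(2) = (t + 3*I)/(t^2 + 12*I*t - 35)
(3) = (r - 6)/(r - 4)
(4) = (u^2 - 36)/(u^2 - 6*u + 8)
(5) = (c + 3)/(c - 5)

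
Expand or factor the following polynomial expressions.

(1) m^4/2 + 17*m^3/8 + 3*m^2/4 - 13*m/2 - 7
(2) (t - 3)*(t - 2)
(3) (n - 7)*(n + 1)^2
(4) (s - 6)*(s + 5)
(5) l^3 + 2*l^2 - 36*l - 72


(1) = (m/2 + 1)*(m - 7/4)*(m + 2)^2
(2) = t^2 - 5*t + 6
(3) = n^3 - 5*n^2 - 13*n - 7
(4) = s^2 - s - 30
(5) = (l - 6)*(l + 2)*(l + 6)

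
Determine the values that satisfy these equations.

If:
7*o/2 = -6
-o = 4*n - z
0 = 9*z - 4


Then:
n = 34/63
o = -12/7
z = 4/9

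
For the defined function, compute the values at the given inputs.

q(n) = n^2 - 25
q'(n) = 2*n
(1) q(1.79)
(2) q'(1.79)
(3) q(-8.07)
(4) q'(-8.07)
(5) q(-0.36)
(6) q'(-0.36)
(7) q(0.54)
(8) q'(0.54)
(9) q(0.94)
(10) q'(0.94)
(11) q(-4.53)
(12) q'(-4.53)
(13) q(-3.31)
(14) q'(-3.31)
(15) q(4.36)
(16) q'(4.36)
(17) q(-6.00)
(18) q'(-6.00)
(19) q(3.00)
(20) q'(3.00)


(1) = -21.80
(2) = 3.58
(3) = 40.12
(4) = -16.14
(5) = -24.87
(6) = -0.72
(7) = -24.71
(8) = 1.08
(9) = -24.12
(10) = 1.88
(11) = -4.48
(12) = -9.06
(13) = -14.04
(14) = -6.62
(15) = -5.99
(16) = 8.72
(17) = 11.00
(18) = -12.00
(19) = -16.00
(20) = 6.00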